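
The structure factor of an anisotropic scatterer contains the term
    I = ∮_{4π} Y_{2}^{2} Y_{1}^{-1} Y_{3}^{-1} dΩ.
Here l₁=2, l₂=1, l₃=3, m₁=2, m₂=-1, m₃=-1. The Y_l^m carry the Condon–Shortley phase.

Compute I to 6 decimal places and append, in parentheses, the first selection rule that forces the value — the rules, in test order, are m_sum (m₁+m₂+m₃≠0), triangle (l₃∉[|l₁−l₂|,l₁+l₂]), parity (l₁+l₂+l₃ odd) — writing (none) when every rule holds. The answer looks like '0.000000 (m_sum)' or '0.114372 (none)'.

Rules hold: Σm=0, L=6 even, 1≤3≤3.
N = 5·3·7 = 105
Δ = 0!·4!·2!/7! = 1/105
Racah Σ t=0..0: t=0:+1/4 = 1/4
⇒ 3j(2 1 3; 0 0 0)² = 3/35, sgn -1
Racah Σ t=0..0: t=0:+1/48 = 1/48
⇒ 3j(2 1 3; 2 -1 -1)² = 1/105, sgn +1
4πI² = N·(3j₀)²·(3jₘ)² = 3/35
I = -1·√(0.0857143/4π) = -0.08258890
No selection rule forces the value: the integral is nonzero (none).

-0.082589 (none)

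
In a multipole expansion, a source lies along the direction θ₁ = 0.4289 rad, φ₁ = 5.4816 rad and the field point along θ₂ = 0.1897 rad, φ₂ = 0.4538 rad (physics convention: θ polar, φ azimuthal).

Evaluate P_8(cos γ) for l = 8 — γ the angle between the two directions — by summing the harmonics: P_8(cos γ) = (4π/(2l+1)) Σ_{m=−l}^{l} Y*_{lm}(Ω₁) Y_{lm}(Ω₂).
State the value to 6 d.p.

-0.382672

Term-by-term m-sum for l=8 (normalisation 4π/17 = 0.739198):
  term(m=-8) = (-0.000000, 0.000000)   from Y*(Ω₁)=(0.000457, -0.000060), Y(Ω₂)=(-0.000001, 0.000000)
  term(m=-7) = (-0.000000, -0.000000)   from Y*(Ω₁)=(0.003156, 0.002511), Y(Ω₂)=(-0.000017, 0.000001)
  term(m=-6) = (0.000002, -0.000005)   from Y*(Ω₁)=(0.002154, 0.022105), Y(Ω₂)=(-0.000208, -0.000093)
  term(m=-5) = (0.000189, 0.000001)   from Y*(Ω₁)=(-0.056033, 0.065926), Y(Ω₂)=(-0.001403, -0.001672)
  term(m=-4) = (0.001148, 0.003593)   from Y*(Ω₁)=(-0.241912, 0.015685), Y(Ω₂)=(-0.003765, -0.015099)
  term(m=-3) = (-0.030937, 0.022300)   from Y*(Ω₁)=(-0.345830, -0.313773), Y(Ω₂)=(0.016977, -0.079886)
  term(m=-2) = (-0.126415, -0.092330)   from Y*(Ω₁)=(-0.016930, -0.522754), Y(Ω₂)=(0.184261, -0.235857)
  term(m=-1) = (0.019294, -0.059129)   from Y*(Ω₁)=(0.064964, -0.067102), Y(Ω₂)=(0.598539, -0.291938)
  term(m=+0) = (-0.244245, -0.000000)   from Y*(Ω₁)=(-0.467573, -0.000000), Y(Ω₂)=(0.522367, 0.000000)
  term(m=+1) = (0.019294, 0.059129)   from Y*(Ω₁)=(-0.064964, -0.067102), Y(Ω₂)=(-0.598539, -0.291938)
  term(m=+2) = (-0.126415, 0.092330)   from Y*(Ω₁)=(-0.016930, 0.522754), Y(Ω₂)=(0.184261, 0.235857)
  term(m=+3) = (-0.030937, -0.022300)   from Y*(Ω₁)=(0.345830, -0.313773), Y(Ω₂)=(-0.016977, -0.079886)
  term(m=+4) = (0.001148, -0.003593)   from Y*(Ω₁)=(-0.241912, -0.015685), Y(Ω₂)=(-0.003765, 0.015099)
  term(m=+5) = (0.000189, -0.000001)   from Y*(Ω₁)=(0.056033, 0.065926), Y(Ω₂)=(0.001403, -0.001672)
  term(m=+6) = (0.000002, 0.000005)   from Y*(Ω₁)=(0.002154, -0.022105), Y(Ω₂)=(-0.000208, 0.000093)
  term(m=+7) = (-0.000000, 0.000000)   from Y*(Ω₁)=(-0.003156, 0.002511), Y(Ω₂)=(0.000017, 0.000001)
  term(m=+8) = (-0.000000, -0.000000)   from Y*(Ω₁)=(0.000457, 0.000060), Y(Ω₂)=(-0.000001, -0.000000)
Total Σ_m = (-0.517685, 0.000000). Multiply by 0.739198: (-0.382672, 0.000000). P_8(cos γ) = -0.382672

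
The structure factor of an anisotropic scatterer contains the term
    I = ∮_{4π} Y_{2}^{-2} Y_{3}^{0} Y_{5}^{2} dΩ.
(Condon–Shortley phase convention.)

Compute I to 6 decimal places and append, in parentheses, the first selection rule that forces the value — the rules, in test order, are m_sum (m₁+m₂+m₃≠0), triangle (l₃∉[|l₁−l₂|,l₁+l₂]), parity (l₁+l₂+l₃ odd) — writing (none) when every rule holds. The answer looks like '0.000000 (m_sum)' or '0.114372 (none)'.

0.141758 (none)

Checks pass: Σm=0; 10 even; l₃=5∈[1,5].
(2·2+1)(2·3+1)(2·5+1) = 385
Δ: 0! 4! 6! / 11! → 1/2310
sum: t=0:+1/144 = 1/144
3j²(2 3 5; 0 0 0) = Δ·Π!·Σ² = 10/231  (sign -1)
sum: t=0:+1/864 = 1/864
3j²(2 3 5; -2 0 2) = Δ·Π!·Σ² = 1/66  (sign -1)
combine: 4πI² = 385·10/231·1/66 = 25/99
take √, sign +1: I = 0.14175797
No selection rule forces the value: the integral is nonzero (none).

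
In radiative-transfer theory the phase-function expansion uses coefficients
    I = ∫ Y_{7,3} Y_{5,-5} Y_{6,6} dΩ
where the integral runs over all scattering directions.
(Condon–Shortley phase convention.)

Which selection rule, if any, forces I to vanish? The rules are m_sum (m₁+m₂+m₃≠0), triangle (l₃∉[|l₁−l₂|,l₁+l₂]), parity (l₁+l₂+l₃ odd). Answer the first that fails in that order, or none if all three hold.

m_sum

m₁+m₂+m₃ = 3 − 5 + 6 = 4  ✗
triangle: |7−5|=2 ≤ l₃=6 ≤ 7+5=12
parity: l₁+l₂+l₃ = 18 is even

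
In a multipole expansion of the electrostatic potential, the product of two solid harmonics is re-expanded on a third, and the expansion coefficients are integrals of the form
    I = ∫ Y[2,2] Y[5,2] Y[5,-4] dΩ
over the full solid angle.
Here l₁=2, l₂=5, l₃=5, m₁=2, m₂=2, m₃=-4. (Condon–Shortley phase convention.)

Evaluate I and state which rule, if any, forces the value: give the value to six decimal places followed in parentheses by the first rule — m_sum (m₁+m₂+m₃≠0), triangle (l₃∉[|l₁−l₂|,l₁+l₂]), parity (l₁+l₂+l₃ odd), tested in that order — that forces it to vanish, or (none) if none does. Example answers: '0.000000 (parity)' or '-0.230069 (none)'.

-0.137240 (none)

Rules hold: Σm=0, L=12 even, 3≤5≤7.
N = 5·11·11 = 605
Δ = 2!·2!·8!/13! = 1/38610
Racah Σ t=0..2: t=0:+1/2880 t=1:−1/576 t=2:+1/2880 = -1/960
⇒ 3j(2 5 5; 0 0 0)² = 10/429, sgn +1
Racah Σ t=0..0: t=0:+1/20160 = 1/20160
⇒ 3j(2 5 5; 2 2 -4)² = 12/715, sgn -1
4πI² = N·(3j₀)²·(3jₘ)² = 40/169
I = -1·√(0.236686/4π) = -0.13724032
No selection rule forces the value: the integral is nonzero (none).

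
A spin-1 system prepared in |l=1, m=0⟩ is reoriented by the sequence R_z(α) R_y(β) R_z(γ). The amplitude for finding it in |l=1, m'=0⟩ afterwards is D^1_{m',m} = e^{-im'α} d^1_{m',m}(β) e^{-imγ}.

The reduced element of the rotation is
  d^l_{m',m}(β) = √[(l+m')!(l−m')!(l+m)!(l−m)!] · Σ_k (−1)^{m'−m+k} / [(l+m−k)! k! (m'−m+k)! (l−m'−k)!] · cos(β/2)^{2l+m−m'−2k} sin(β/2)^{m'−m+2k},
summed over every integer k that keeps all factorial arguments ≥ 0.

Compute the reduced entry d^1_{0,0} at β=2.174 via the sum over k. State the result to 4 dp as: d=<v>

d=-0.5673

d^1_{0,0}(β=2.1740) via the finite sum:
Half-angle: c=0.465143, s=0.885235. N=√(1·1·1·1)=1.000000
k∈{0,1} keeps every argument non-negative
  k=0: (−1)^0·1.0000/(1)·0.4651^2·0.8852^0 = +0.216358
  k=1: (−1)^1·1.0000/(1)·0.4651^0·0.8852^2 = -0.783642
d^1_{0,0}(2.1740) = +0.216358 -0.783642 = -0.567284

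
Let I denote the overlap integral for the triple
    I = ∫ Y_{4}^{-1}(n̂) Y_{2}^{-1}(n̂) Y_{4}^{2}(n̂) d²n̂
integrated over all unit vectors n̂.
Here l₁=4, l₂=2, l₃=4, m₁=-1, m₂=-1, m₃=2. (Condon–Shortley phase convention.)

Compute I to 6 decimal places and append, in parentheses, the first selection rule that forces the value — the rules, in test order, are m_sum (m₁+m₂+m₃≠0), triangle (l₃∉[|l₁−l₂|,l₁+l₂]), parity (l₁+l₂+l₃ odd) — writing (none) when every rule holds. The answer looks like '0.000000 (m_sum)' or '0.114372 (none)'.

0.127700 (none)

Checks pass: Σm=0; 10 even; l₃=4∈[2,6].
(2·4+1)(2·2+1)(2·4+1) = 405
Δ: 2! 6! 2! / 11! → 1/13860
sum: t=0:+1/192 t=1:−1/36 t=2:+1/192 = -5/288
3j²(4 2 4; 0 0 0) = Δ·Π!·Σ² = 20/693  (sign -1)
sum: t=0:+1/240 t=1:−1/96 = -1/160
3j²(4 2 4; -1 -1 2) = Δ·Π!·Σ² = 27/1540  (sign -1)
combine: 4πI² = 405·20/693·27/1540 = 1215/5929
take √, sign +1: I = 0.12770047
No selection rule forces the value: the integral is nonzero (none).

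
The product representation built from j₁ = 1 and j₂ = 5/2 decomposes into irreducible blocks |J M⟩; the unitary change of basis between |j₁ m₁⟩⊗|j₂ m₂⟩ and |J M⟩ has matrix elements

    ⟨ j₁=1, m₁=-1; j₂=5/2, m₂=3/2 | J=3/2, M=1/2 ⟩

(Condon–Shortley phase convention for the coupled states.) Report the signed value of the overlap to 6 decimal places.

√[4·2!0!3!/6! · 0!2!4!1!2!1!] = √(32/5)
  +(−1)^2/∏(2,0,0,2,0,1)! = 1/4  (running 1/4)
⟨..|..⟩ = √(32/5)·(1/4) = +0.632456

+0.632456  (= +√(2/5))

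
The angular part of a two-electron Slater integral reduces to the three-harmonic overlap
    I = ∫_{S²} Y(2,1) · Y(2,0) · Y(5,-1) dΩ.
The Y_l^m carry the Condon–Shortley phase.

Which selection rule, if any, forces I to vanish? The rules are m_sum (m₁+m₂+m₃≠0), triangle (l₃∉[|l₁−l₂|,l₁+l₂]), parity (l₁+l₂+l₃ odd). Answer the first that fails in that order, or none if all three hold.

Σmᵢ = 0  ✓
l₃∈[|l₁−l₂|,l₁+l₂]=[0,4] required, l₃=5 fails  ✗
Σlᵢ = 9 ⇒ odd

triangle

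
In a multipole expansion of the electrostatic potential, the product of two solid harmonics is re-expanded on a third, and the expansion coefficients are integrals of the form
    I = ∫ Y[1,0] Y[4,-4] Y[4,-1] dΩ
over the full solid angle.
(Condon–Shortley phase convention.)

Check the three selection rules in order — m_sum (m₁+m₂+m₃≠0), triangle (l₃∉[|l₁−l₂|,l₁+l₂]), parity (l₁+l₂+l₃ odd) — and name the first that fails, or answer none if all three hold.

m_sum

Σmᵢ = -5  ✗
l₃∈[|l₁−l₂|,l₁+l₂]=[3,5], have l₃=4
Σlᵢ = 9 ⇒ odd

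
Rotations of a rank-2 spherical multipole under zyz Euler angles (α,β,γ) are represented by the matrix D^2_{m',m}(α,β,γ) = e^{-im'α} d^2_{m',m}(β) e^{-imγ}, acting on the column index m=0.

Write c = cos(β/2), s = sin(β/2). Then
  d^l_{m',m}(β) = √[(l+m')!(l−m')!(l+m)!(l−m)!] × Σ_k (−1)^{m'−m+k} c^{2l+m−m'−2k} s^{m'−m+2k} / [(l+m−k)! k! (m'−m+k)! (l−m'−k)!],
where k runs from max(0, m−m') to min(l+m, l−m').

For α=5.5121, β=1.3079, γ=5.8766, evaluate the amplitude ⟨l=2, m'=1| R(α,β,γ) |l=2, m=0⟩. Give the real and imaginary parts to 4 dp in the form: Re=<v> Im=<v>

Re=-0.2204 Im=-0.2142

D^2_{1,0}(5.5121,1.3079,5.8766) = e^{-i·1·5.5121}·d^2_{1,0}(1.3079)·e^{-i·0·5.8766}. Compute d first:
With c≡cos(β/2)=0.793687 and s≡sin(β/2)=0.608326, N=[6·1·2·2]^{1/2}=4.898979
The bounds max(0,m−m')=0 and min(l+m,l−m')=1 give 2 terms
  k=0: (−1)^1·4.8990/(2)·0.7937^3·0.6083^1 = -0.745007
  k=1: (−1)^2·4.8990/(2)·0.7937^1·0.6083^3 = +0.437658
d^2_{1,0}(1.3079) = -0.745007 +0.437658 = -0.307349
D = (+0.717155+0.696914i)·(-0.307349)·(+1.000000+0.000000i) = -0.220417-0.214196i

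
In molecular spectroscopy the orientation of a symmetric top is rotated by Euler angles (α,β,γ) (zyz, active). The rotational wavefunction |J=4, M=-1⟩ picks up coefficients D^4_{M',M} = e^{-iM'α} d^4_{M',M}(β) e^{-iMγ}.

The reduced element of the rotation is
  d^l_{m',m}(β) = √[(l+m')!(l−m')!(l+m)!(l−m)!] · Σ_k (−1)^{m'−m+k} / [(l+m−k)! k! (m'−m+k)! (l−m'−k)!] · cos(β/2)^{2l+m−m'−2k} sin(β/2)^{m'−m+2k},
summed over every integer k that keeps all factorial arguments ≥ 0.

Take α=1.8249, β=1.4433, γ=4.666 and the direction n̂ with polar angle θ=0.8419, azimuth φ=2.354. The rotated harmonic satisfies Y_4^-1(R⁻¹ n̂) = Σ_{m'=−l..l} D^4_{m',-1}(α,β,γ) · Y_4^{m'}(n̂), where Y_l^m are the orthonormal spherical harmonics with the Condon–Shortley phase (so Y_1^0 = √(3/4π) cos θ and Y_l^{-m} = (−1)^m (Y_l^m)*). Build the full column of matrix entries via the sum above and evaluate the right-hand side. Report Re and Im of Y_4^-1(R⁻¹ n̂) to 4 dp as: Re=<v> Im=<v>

Re=-0.0792 Im=0.1351

Need the full column D^4_{m',-1} for m'=−4..4 at α=1.8249, β=1.4433, γ=4.6660.
cos(β/2)=0.750717, sin(β/2)=0.660624
d^4_{-4,-1}: single k=3 term ⇒ +0.514444;  D = +0.424365-0.290804i
d^4_{-3,-1}: k∈[2..3] ⇒ +0.620063 -0.800279 = -0.180216;  D = +0.135971+0.118278i
d^4_{-2,-1}: k∈[1..3] ⇒ +0.376637 -1.458311 +0.752863 = -0.328811;  D = +0.146511-0.294366i
d^4_{-1,-1}: k∈[0..3] ⇒ +0.100881 -1.171809 +1.814862 -0.468467 = +0.275467;  D = +0.269546+0.056808i
d^4_{0,-1}: k∈[0..3] ⇒ -0.397011 +1.844634 -1.428457 +0.184363 = +0.203529;  D = -0.009438-0.203310i
d^4_{1,-1}: k∈[0..3] ⇒ +0.781206 -1.814862 +0.702701 -0.036277 = -0.367233;  D = +0.350777-0.108698i
d^4_{2,-1}: k∈[0..2] ⇒ -0.972208 +1.129294 -0.174902 = -0.017815;  D = -0.009381-0.015145i
d^4_{3,-1}: k∈[0..1] ⇒ +0.800279 -0.371834 = +0.428445;  D = +0.295815-0.309933i
d^4_{4,-1}: single k=0 term ⇒ -0.398378;  D = +0.348071+0.193781i
Y_4^{m'}(θ=0.8419,φ=2.354) and Σ D·Y over m':
  (+0.4244-0.2908i)·(-0.1370-0.0012i)  (+0.1360+0.1183i)·(+0.2463-0.2430i)  (+0.1465-0.2944i)·(-0.0017+0.3918i)  (+0.2695+0.0568i)·(-0.0175-0.0175i)  (-0.0094-0.2033i)·(-0.3619+0.0000i)  (+0.3508-0.1087i)·(+0.0175-0.0175i)  (-0.0094-0.0151i)·(-0.0017-0.3918i)  (+0.2958-0.3099i)·(-0.2463-0.2430i)  (+0.3481+0.1938i)·(-0.1370+0.0012i)
Y_4^-1(R⁻¹ n̂) = -0.079236+0.135123i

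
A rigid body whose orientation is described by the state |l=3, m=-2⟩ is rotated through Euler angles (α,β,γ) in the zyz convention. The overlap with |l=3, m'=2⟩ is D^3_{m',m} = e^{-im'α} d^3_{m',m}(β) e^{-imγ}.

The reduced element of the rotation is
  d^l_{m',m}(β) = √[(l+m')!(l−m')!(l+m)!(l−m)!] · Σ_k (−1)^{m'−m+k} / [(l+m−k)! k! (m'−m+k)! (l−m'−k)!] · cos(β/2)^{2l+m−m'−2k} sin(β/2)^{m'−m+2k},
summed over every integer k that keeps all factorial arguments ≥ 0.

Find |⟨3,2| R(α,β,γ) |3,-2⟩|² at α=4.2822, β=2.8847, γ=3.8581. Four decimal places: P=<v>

P=0.7608

Split into d^3_{2,-2}(β=2.8847) × two z-phases.
With c≡cos(β/2)=0.128093 and s≡sin(β/2)=0.991762, N=[120·1·1·120]^{1/2}=120.000000
Admissible k: 0..1 (factorial args all ≥0)
  k=0: (−1)^4·120.0000/(24)·0.1281^2·0.9918^4 = +0.079370
  k=1: (−1)^5·120.0000/(120)·0.1281^0·0.9918^6 = -0.951579
d^3_{2,-2}(2.8847) = +0.079370 -0.951579 = -0.872210
|D^3_{2,-2}|² = |d^3_{2,-2}(β)|² = (-0.872210)² = 0.760750 (the z-rotation phases have unit modulus)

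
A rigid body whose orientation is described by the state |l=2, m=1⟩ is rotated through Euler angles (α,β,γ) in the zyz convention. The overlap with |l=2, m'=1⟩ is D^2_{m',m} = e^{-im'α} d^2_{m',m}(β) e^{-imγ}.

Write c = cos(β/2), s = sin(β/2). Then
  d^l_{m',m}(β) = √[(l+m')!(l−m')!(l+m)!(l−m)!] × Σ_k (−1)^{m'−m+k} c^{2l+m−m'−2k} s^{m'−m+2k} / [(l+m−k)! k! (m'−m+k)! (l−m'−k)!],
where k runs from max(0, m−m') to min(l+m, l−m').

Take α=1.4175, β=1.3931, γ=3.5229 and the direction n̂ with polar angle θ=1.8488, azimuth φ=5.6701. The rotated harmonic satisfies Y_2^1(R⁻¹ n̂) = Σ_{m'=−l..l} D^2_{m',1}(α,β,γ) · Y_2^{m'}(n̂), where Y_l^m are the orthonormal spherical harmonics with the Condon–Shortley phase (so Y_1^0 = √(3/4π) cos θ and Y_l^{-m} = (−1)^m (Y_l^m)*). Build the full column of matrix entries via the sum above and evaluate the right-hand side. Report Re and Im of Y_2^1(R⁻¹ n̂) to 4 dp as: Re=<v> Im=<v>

Re=0.0507 Im=0.3157

Need the full column D^2_{m',1} for m'=−2..2 at α=1.4175, β=1.3931, γ=3.5229.
cos(β/2)=0.767060, sin(β/2)=0.641575
d^2_{-2,1}: single k=3 term ⇒ +0.405137;  D = +0.313001-0.257228i
d^2_{-1,1}: k∈[2..3] ⇒ +0.726566 -0.169430 = +0.557136;  D = -0.283861-0.479399i
d^2_{0,1}: k∈[1..2] ⇒ +0.709270 -0.496190 = +0.213080;  D = -0.197777+0.079294i
d^2_{1,1}: k∈[0..1] ⇒ +0.346193 -0.726566 = -0.380374;  D = -0.085980-0.370529i
d^2_{2,1}: single k=0 term ⇒ -0.579116;  D = -0.577501+0.043228i
Y_2^{m'}(θ=1.8488,φ=5.6701) and Σ D·Y over m':
  (+0.3130-0.2572i)·(+0.1207+0.3362i)  (-0.2839-0.4794i)·(-0.1667-0.1173i)  (-0.1978+0.0793i)·(-0.2441+0.0000i)  (-0.0860-0.3705i)·(+0.1667-0.1173i)  (-0.5775+0.0432i)·(+0.1207-0.3362i)
Y_2^1(R⁻¹ n̂) = +0.050665+0.315726i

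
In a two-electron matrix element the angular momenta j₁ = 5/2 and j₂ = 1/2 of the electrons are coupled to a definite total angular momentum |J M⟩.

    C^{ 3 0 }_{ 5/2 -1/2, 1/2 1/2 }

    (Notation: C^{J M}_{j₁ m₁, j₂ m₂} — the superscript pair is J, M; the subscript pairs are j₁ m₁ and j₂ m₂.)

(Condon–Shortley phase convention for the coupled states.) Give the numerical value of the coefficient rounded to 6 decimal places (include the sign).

+√(1/2) ≈ +0.707107

triangle: 0!*5!*1!/7! = 120/5040
(j±m)!: 2!*3!*1!*0!*3!*3! = 432
prefactor² = (2J+1)*Δ*N² = 72
  k=0: +1/(0!*0!*3!*1!*2!*0!) = 1/12
Σ = 1/12  ⇒  CG² = 72*(1/12)² = 1/2
CG = +√(1/2) = +0.707107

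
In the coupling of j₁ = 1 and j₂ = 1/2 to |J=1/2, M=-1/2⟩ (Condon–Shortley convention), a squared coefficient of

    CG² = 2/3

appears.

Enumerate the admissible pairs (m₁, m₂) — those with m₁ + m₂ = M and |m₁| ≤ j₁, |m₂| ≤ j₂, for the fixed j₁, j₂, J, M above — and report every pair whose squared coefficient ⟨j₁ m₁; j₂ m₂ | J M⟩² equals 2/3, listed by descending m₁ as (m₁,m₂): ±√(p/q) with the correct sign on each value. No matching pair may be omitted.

Admissible pairs with m₁+m₂ = M = -1/2: (-1,1/2), (0,-1/2)
  (m₁,m₂)=(0,-1/2): CG² = 1/3, CG = +√(1/3)
  (m₁,m₂)=(-1,1/2): CG² = 2/3, CG = −√(2/3)   ← matches the target
Pairs with CG² = 2/3: (-1,1/2): −√(2/3)

(-1,1/2): −√(2/3)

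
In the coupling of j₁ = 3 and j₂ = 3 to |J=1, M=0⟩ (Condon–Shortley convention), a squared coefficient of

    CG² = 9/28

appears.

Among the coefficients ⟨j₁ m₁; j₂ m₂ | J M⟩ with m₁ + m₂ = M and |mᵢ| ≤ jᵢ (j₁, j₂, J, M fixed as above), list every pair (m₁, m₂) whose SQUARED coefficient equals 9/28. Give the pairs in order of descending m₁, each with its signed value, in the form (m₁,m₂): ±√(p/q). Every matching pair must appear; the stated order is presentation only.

Admissible pairs with m₁+m₂ = M = 0: (-3,3), (-2,2), (-1,1), (0,0), (1,-1), (2,-2), (3,-3)
  (m₁,m₂)=(3,-3): CG² = 9/28, CG = +√(9/28)   ← matches the target
  (m₁,m₂)=(2,-2): CG² = 1/7, CG = −√(1/7)
  (m₁,m₂)=(1,-1): CG² = 1/28, CG = +√(1/28)
  (m₁,m₂)=(0,0): CG² = 0/1, CG = 0
  (m₁,m₂)=(-1,1): CG² = 1/28, CG = −√(1/28)
  (m₁,m₂)=(-2,2): CG² = 1/7, CG = +√(1/7)
  (m₁,m₂)=(-3,3): CG² = 9/28, CG = −√(9/28)   ← matches the target
Pairs with CG² = 9/28: (3,-3): +√(9/28); (-3,3): −√(9/28)

(3,-3): +√(9/28); (-3,3): −√(9/28)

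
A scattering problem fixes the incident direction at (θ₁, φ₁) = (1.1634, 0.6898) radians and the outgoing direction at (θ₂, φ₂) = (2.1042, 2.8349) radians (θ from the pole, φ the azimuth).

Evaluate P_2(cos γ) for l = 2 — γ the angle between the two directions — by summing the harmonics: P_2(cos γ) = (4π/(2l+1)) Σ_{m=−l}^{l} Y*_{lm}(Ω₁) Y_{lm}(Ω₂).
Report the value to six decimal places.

0.097170

Summing Y*_{l m}(θ₁,φ₁)·Y_{l m}(θ₂,φ₂) over m ∈ [−2, 2]; prefactor 4π/(2·2+1) = 2.513274:
  [-2]  conj(Y_{2,-2})(Ω₁) = (0.061881, 0.319699) ; Y_{2,-2}(Ω₂) = (0.234196, 0.164867) ; Δ = (-0.038216, 0.085075)
  [-1]  conj(Y_{2,-1})(Ω₁) = (0.216792, 0.178853) ; Y_{2,-1}(Ω₂) = (0.322463, 0.102119) ; Δ = (0.051643, 0.079812)
  [+0]  conj(Y_{2,0})(Ω₁) = (-0.166851, -0.000000) ; Y_{2,0}(Ω₂) = (-0.070769, 0.000000) ; Δ = (0.011808, 0.000000)
  [+1]  conj(Y_{2,1})(Ω₁) = (-0.216792, 0.178853) ; Y_{2,1}(Ω₂) = (-0.322463, 0.102119) ; Δ = (0.051643, -0.079812)
  [+2]  conj(Y_{2,2})(Ω₁) = (0.061881, -0.319699) ; Y_{2,2}(Ω₂) = (0.234196, -0.164867) ; Δ = (-0.038216, -0.085075)
Total Σ_m = (0.038663, 0.000000). Multiply by 2.513274: (0.097170, 0.000000). P_2(cos γ) = 0.097170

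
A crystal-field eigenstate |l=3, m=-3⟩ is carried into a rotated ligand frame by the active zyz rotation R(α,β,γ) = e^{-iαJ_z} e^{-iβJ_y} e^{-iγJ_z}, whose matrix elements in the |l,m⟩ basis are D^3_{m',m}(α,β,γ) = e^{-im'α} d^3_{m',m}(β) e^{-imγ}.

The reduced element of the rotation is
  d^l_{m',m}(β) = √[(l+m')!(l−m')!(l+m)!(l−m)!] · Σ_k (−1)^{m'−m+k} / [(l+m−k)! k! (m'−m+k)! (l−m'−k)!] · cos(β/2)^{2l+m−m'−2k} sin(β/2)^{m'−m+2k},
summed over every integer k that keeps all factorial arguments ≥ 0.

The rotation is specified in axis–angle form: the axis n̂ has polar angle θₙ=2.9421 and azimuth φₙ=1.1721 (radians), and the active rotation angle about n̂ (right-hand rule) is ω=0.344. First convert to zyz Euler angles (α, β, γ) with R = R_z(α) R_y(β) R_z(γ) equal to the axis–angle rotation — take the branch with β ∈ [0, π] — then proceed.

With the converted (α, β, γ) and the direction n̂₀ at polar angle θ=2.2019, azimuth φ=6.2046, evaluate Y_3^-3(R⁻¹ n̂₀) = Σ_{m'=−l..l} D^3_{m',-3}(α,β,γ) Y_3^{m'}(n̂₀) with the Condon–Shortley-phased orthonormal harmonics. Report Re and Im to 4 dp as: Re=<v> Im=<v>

Re=0.1882 Im=-0.1624

Axis–angle → zyz. n̂ = (sinθₙcosφₙ, sinθₙsinφₙ, cosθₙ) = (+0.076934, +0.182629, -0.980167), ω = 0.3440.
R = I cosω + sinω [n̂]ₓ + (1−cosω) n̂n̂ᵀ gives
  R = [+0.941760, +0.331390, +0.057175; -0.329744, +0.943367, -0.036434; -0.066011, +0.015459, +0.997699]
β = atan2(√(R₁₃²+R₂₃²), R₃₃) = 0.067849; α = atan2(R₂₃, R₁₃) mod 2π = 5.715835; γ = atan2(R₃₂, −R₃₁) mod 2π = 0.230043
Need the full column D^3_{m',-3} for m'=−3..3 at α=5.7158, β=0.0678, γ=0.2300.
cos(β/2)=0.999425, sin(β/2)=0.033918
d^3_{-3,-3}: single k=0 term ⇒ +0.996553;  D = +0.528404-0.844930i
d^3_{-2,-3}: single k=0 term ⇒ -0.082843;  D = -0.074790+0.035628i
d^3_{-1,-3}: single k=0 term ⇒ +0.004445;  D = +0.004412+0.000544i
d^3_{0,-3}: single k=0 term ⇒ -0.000174;  D = -0.000134-0.000111i
d^3_{1,-3}: single k=0 term ⇒ +0.000005;  D = +0.000002+0.000005i
d^3_{2,-3}: single k=0 term ⇒ -0.000000;  D = +0.000000-0.000000i
d^3_{3,-3}: single k=0 term ⇒ +0.000000;  D = -0.000000+0.000000i
Y_3^{m'}(θ=2.2019,φ=6.2046) and Σ D·Y over m':
  (+0.5284-0.8449i)·(+0.2135+0.0513i)  (-0.0748+0.0356i)·(-0.3882-0.0615i)  (+0.0044+0.0005i)·(+0.1927+0.0152i)  (-0.0001-0.0001i)·(+0.2773+0.0000i)  (+0.0000+0.0000i)·(-0.1927+0.0152i)  (+0.0000-0.0000i)·(-0.3882+0.0615i)  (-0.0000+0.0000i)·(-0.2135+0.0513i)
Y_3^-3(R⁻¹ n̂) = +0.188187-0.162388i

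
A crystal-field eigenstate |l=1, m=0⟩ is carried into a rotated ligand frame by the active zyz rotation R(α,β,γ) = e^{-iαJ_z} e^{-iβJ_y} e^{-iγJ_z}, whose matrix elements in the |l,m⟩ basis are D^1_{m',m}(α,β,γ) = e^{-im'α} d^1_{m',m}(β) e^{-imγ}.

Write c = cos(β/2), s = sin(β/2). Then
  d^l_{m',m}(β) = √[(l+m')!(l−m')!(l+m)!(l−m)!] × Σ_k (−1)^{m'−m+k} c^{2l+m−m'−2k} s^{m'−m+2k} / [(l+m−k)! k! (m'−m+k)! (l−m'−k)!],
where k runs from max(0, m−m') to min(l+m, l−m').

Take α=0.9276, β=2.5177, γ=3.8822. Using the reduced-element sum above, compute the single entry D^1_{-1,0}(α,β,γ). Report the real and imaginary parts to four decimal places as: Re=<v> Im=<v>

First d^1_{-1,0}(β=2.5177), then the phase factors e^{-i(-1)α} and e^{-i(0)γ}:
c=cos(2.517700/2)=0.306912, s=sin(2.517700/2)=0.951738; N=√[1·2·1·1]=1.414214
k∈{1} keeps every argument non-negative
  k=1: (−1)^0·1.4142/(1)·0.3069^1·0.9517^1 = +0.413091
d^1_{-1,0}(2.5177) = +0.413091
D = (+0.599756+0.800183i)·(+0.413091)·(+1.000000+0.000000i) = +0.247754+0.330548i

Re=0.2478 Im=0.3305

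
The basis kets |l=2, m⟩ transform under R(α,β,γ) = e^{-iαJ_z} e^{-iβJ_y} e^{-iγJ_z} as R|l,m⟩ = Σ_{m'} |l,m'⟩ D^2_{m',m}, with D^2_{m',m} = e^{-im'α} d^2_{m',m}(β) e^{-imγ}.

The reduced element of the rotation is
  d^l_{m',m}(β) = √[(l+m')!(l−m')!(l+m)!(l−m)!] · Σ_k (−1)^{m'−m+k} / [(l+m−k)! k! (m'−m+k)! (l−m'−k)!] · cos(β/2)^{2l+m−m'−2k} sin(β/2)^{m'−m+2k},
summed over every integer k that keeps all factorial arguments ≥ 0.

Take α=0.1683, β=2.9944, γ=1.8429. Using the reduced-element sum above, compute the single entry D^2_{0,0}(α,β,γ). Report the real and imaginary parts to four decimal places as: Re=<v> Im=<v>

Re=0.9677 Im=0.0000

First d^2_{0,0}(β=2.9944), then the phase factors e^{-i(0)α} and e^{-i(0)γ}:
With c≡cos(β/2)=0.073530 and s≡sin(β/2)=0.997293, N=[2·2·2·2]^{1/2}=4.000000
The bounds max(0,m−m')=0 and min(l+m,l−m')=2 give 3 terms
  k=0: (−1)^0·4.0000/(4)·0.0735^4·0.9973^0 = +0.000029
  k=1: (−1)^1·4.0000/(1)·0.0735^2·0.9973^2 = -0.021510
  k=2: (−1)^2·4.0000/(4)·0.0735^0·0.9973^4 = +0.989216
d^2_{0,0}(2.9944) = +0.000029 -0.021510 +0.989216 = +0.967736
D = (+1.000000+0.000000i)·(+0.967736)·(+1.000000+0.000000i) = +0.967736+0.000000i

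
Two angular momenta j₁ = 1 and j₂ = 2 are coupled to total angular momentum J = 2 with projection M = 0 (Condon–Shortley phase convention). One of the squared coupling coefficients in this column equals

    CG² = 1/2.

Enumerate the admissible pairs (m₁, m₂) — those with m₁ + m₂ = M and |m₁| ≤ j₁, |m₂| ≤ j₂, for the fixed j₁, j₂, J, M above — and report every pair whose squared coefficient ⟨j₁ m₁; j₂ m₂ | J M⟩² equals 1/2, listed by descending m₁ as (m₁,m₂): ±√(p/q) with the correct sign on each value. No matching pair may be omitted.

(1,-1): +√(1/2); (-1,1): −√(1/2)

Admissible pairs with m₁+m₂ = M = 0: (-1,1), (0,0), (1,-1)
  (m₁,m₂)=(1,-1): CG² = 1/2, CG = +√(1/2)   ← matches the target
  (m₁,m₂)=(0,0): CG² = 0/1, CG = 0
  (m₁,m₂)=(-1,1): CG² = 1/2, CG = −√(1/2)   ← matches the target
Pairs with CG² = 1/2: (1,-1): +√(1/2); (-1,1): −√(1/2)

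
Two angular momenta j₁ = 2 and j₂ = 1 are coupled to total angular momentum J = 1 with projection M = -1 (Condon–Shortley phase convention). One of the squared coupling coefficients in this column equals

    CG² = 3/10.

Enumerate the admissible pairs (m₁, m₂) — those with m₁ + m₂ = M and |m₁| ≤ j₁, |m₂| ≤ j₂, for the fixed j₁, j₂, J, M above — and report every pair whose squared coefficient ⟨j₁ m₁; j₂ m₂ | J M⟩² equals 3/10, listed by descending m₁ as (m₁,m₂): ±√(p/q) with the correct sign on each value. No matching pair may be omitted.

Admissible pairs with m₁+m₂ = M = -1: (-2,1), (-1,0), (0,-1)
  (m₁,m₂)=(0,-1): CG² = 1/10, CG = +√(1/10)
  (m₁,m₂)=(-1,0): CG² = 3/10, CG = −√(3/10)   ← matches the target
  (m₁,m₂)=(-2,1): CG² = 3/5, CG = +√(3/5)
Pairs with CG² = 3/10: (-1,0): −√(3/10)

(-1,0): −√(3/10)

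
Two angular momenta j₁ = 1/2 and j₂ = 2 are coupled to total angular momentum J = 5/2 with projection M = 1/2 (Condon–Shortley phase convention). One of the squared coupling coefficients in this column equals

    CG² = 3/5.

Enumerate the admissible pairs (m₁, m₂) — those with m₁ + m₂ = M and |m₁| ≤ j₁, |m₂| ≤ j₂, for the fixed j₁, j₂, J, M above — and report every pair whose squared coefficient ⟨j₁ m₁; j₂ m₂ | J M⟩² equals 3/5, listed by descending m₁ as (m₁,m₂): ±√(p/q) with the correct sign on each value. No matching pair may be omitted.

Admissible pairs with m₁+m₂ = M = 1/2: (-1/2,1), (1/2,0)
  (m₁,m₂)=(1/2,0): CG² = 3/5, CG = +√(3/5)   ← matches the target
  (m₁,m₂)=(-1/2,1): CG² = 2/5, CG = +√(2/5)
Pairs with CG² = 3/5: (1/2,0): +√(3/5)

(1/2,0): +√(3/5)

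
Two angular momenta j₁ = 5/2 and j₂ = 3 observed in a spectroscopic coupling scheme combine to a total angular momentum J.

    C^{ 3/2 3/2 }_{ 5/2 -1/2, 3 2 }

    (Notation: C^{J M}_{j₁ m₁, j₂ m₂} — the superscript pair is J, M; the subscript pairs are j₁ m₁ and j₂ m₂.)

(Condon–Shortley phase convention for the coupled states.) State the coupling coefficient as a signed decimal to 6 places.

-0.534522

triangle: 4!·1!·2!/8! = 48/40320
(j±m)!: 2!·3!·5!·1!·3!·0! = 8640
prefactor² = (2J+1)·Δ·N² = 288/7
  k=3: −1/(3!·1!·0!·2!·1!·0!) = -1/12
Σ = -1/12  ⇒  CG² = 288/7·(-1/12)² = 2/7
CG = −√(2/7) = -0.534522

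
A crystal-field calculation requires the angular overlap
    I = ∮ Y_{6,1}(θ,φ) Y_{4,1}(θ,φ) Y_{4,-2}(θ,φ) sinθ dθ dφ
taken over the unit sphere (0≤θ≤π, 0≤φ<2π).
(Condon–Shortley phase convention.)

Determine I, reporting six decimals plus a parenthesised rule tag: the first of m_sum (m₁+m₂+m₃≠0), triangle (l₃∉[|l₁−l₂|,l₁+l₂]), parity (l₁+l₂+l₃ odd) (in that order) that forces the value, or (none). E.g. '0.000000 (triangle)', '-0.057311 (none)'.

Rules hold: Σm=0, L=14 even, 2≤4≤10.
N = 13·9·9 = 1053
Δ = 6!·6!·2!/15! = 1/1261260
Racah Σ t=2..4: t=2:+1/4608 t=3:−1/1296 t=4:+1/4608 = -7/20736
⇒ 3j(6 4 4; 0 0 0)² = 20/1287, sgn -1
Racah Σ t=3..5: t=3:−1/3456 t=4:+1/5760 t=5:−1/172800 = -7/57600
⇒ 3j(6 4 4; 1 1 -2)² = 21/2860, sgn -1
4πI² = N·(3j₀)²·(3jₘ)² = 189/1573
I = +1·√(0.120153/4π) = 0.09778261
No selection rule forces the value: the integral is nonzero (none).

0.097783 (none)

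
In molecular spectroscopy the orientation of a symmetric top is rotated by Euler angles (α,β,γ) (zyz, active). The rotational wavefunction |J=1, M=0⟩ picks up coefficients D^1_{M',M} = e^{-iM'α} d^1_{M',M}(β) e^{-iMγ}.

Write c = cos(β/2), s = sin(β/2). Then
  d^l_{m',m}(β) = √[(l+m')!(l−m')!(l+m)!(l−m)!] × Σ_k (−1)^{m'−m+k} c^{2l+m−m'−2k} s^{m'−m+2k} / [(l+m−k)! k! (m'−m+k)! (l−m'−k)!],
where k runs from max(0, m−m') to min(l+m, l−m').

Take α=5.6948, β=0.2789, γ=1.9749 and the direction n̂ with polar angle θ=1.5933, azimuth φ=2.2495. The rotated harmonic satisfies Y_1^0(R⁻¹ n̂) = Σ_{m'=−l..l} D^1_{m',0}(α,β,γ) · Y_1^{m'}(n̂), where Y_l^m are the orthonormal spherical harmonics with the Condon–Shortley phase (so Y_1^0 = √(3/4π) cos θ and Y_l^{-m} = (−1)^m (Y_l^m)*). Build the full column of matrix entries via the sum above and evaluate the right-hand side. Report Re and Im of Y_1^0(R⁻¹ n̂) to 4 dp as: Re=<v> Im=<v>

Need the full column D^1_{m',0} for m'=−1..1 at α=5.6948, β=0.2789, γ=1.9749.
cos(β/2)=0.990293, sin(β/2)=0.138998
d^1_{-1,0}: single k=1 term ⇒ +0.194665;  D = +0.161930-0.108043i
d^1_{0,0}: k∈[0..1] ⇒ +0.980679 -0.019321 = +0.961359;  D = +0.961359+0.000000i
d^1_{1,0}: single k=0 term ⇒ -0.194665;  D = -0.161930-0.108043i
Y_1^{m'}(θ=1.5933,φ=2.2495) and Σ D·Y over m':
  (+0.1619-0.1080i)·(-0.2168-0.2689i)  (+0.9614+0.0000i)·(-0.0110+0.0000i)  (-0.1619-0.1080i)·(+0.2168-0.2689i)
Y_1^0(R⁻¹ n̂) = -0.138893+0.000000i

Re=-0.1389 Im=0.0000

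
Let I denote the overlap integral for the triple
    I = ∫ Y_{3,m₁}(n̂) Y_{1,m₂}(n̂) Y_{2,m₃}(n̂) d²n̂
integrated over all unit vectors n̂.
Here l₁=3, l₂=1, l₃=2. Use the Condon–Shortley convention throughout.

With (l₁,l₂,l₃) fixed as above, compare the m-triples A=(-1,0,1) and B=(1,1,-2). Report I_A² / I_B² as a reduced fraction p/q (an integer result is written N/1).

8/1

Shared (l₁,l₂,l₃)=(3,1,2): N and (l;000)² cancel in I_A²/I_B².
A: Δ = 2!·4!·0!/7! = 1/105; Racah Σ t=1..1: t=1:−1/6 = -1/6; ⇒ 3j(3 1 2; -1 0 1)² = 8/105, sgn +1
B: Δ = 2!·4!·0!/7! = 1/105; Racah Σ t=2..2: t=2:+1/48 = 1/48; ⇒ 3j(3 1 2; 1 1 -2)² = 1/105, sgn +1
I_A²/I_B² = (8/105)/(1/105) = 8/1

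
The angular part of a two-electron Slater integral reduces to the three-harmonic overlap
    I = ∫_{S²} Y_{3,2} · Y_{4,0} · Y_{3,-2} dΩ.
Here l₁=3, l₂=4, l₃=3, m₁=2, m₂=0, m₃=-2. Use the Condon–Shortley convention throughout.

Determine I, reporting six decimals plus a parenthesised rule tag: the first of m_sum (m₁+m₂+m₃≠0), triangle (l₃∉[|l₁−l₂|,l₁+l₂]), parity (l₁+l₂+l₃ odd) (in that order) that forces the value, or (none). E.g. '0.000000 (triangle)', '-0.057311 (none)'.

-0.179515 (none)

m-sum 0 ✓  L=10 even ✓  1≤3≤7 ✓
Π(2lᵢ+1) = 7×9×7 = 441
triangle coeff Δ(3,4,3) = 1/34650
Σ_t [1,3]: t=1:−1/72 t=2:+1/16 t=3:−1/72 = 5/144
(3j)²=2/77 [(3 4 3; 0 0 0)], sign=-1
Σ_t [0,1]: t=0:+1/576 t=1:−1/72 = -7/576
(3j)²=7/198 [(3 4 3; 2 0 -2)], sign=+1
⇒ 4πI² = 49/121
I = (-1)√(49/121/(4π)) = -0.17951487
No selection rule forces the value: the integral is nonzero (none).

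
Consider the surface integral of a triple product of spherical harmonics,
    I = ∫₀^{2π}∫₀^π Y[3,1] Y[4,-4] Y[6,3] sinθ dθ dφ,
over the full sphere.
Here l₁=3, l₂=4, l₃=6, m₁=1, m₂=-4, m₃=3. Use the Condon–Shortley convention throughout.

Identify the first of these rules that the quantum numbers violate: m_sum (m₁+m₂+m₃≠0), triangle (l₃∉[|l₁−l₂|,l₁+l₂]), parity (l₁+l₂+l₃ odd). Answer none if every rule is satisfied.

azimuthal sum: 1 − 4 + 3 = 0  ✓
1 ≤ 6 ≤ 7 (triangle on l)  ✓
L = 3 + 4 + 6 = 13 (odd)  ✗

parity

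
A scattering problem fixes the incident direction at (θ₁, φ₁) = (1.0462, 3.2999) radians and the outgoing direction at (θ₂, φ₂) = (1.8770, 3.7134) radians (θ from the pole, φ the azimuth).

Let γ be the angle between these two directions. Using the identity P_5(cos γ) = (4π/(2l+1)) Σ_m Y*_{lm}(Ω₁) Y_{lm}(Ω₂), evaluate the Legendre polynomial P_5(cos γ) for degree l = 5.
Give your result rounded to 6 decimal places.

Expand P_5 via completeness: Σ_{m} conj(Y_{5,m}) at Ω₁ times Y_{5,m} at Ω₂ —
  term(m=-5) = -0.039296-0.072497i   from Y*(Ω₁)=-0.158433-0.160390i, Y(Ω₂)=+0.351268+0.101981i
  term(m=-4) = +0.012538+0.150341i   from Y*(Ω₁)=+0.332569+0.244130i, Y(Ω₂)=+0.240141+0.275777i
  term(m=-3) = -0.004999+0.014582i   from Y*(Ω₁)=-0.250907-0.129010i, Y(Ω₂)=-0.007875-0.054067i
  term(m=-2) = -0.035988+0.039114i   from Y*(Ω₁)=-0.149507-0.048984i, Y(Ω₂)=+0.139971-0.307483i
  term(m=-1) = +0.009113-0.003999i   from Y*(Ω₁)=+0.325897+0.052027i, Y(Ω₂)=+0.025357-0.016318i
  term(m=+0) = -0.026561+0.000000i   from Y*(Ω₁)=+0.082257-0.000000i, Y(Ω₂)=-0.322906+0.000000i
  term(m=+1) = +0.009113+0.003999i   from Y*(Ω₁)=-0.325897+0.052027i, Y(Ω₂)=-0.025357-0.016318i
  term(m=+2) = -0.035988-0.039114i   from Y*(Ω₁)=-0.149507+0.048984i, Y(Ω₂)=+0.139971+0.307483i
  term(m=+3) = -0.004999-0.014582i   from Y*(Ω₁)=+0.250907-0.129010i, Y(Ω₂)=+0.007875-0.054067i
  term(m=+4) = +0.012538-0.150341i   from Y*(Ω₁)=+0.332569-0.244130i, Y(Ω₂)=+0.240141-0.275777i
  term(m=+5) = -0.039296+0.072497i   from Y*(Ω₁)=+0.158433-0.160390i, Y(Ω₂)=-0.351268+0.101981i
Σ over m = -0.143826+0.000000i; ×(4π/11) → -0.164307+0.000000i. Real part: -0.164307

-0.164307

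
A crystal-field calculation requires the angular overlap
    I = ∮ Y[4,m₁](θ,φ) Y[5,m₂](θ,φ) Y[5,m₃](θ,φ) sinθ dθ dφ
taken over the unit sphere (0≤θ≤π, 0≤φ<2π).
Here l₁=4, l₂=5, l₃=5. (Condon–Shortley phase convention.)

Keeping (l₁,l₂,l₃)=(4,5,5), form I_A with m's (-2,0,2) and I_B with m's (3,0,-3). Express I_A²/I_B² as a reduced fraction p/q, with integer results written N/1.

Shared (l₁,l₂,l₃)=(4,5,5): N and (l;000)² cancel in I_A²/I_B².
A: Δ = 4!·4!·6!/15! = 1/3153150; Racah Σ t=2..4: t=2:+1/3456 t=3:−1/1728 t=4:+1/11520 = -7/34560; ⇒ 3j(4 5 5; -2 0 2)² = 7/858, sgn +1
B: Δ = 4!·4!·6!/15! = 1/3153150; Racah Σ t=0..1: t=0:+1/17280 t=1:−1/6912 = -1/11520; ⇒ 3j(4 5 5; 3 0 -3)² = 2/143, sgn -1
I_A²/I_B² = (7/858)/(2/143) = 7/12

7/12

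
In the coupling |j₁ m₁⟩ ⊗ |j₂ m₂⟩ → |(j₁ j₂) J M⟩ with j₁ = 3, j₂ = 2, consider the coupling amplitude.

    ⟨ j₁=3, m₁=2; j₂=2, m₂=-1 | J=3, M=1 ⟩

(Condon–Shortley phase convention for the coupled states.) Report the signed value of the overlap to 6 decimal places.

j₁+j₂−J=2  J+j₁−j₂=4  J−j₁+j₂=2  j₁+j₂+J+1=9
(j₁±m₁, j₂±m₂, J±M) = (5,1,1,3,4,2)
P² = 64
sum k=0..1:
  [0] +1/12 = 1/12
  [1] −1/48 = -1/48
S = 1/16
C² = P²·S² = 1/4 ; C = +0.500000

+√(1/4) = +0.500000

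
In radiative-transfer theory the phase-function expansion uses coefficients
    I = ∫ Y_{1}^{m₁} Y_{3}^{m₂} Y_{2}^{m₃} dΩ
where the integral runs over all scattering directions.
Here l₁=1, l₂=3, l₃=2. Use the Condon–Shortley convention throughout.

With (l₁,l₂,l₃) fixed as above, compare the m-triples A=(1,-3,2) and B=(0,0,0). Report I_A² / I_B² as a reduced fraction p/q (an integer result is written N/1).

5/3

l's match ⇒ only the (l;m) 3-j factors differ between A and B.
A: triangle coeff Δ(1,3,2) = 1/105; Σ_t [0,0]: t=0:+1/48 = 1/48; (3j)²=1/7 [(1 3 2; 1 -3 2)], sign=+1
B: triangle coeff Δ(1,3,2) = 1/105; Σ_t [1,1]: t=1:−1/4 = -1/4; (3j)²=3/35 [(1 3 2; 0 0 0)], sign=-1
I_A²/I_B² = (1/7)/(3/35) = 5/3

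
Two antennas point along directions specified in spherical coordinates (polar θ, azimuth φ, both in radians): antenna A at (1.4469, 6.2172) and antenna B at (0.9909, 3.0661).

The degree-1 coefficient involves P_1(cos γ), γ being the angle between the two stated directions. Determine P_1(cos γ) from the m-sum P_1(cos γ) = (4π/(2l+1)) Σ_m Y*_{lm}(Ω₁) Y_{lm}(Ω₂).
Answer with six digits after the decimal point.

-0.762356

Expand P_1 via completeness: Σ_{m} conj(Y_{1,m}) at Ω₁ times Y_{1,m} at Ω₂ —
  term(m=-1) = -0.099082-0.000942i   from Y*(Ω₁)=+0.342100-0.022606i, Y(Ω₂)=-0.288189-0.021798i
  term(m=+0) = +0.016165+0.000000i   from Y*(Ω₁)=+0.060381-0.000000i, Y(Ω₂)=+0.267723+0.000000i
  term(m=+1) = -0.099082+0.000942i   from Y*(Ω₁)=-0.342100-0.022606i, Y(Ω₂)=+0.288189-0.021798i
Accumulated sum -0.181999+0.000000i; after 4π/(2l+1) scaling, -0.762356+0.000000i ⇒ P_1 = -0.762356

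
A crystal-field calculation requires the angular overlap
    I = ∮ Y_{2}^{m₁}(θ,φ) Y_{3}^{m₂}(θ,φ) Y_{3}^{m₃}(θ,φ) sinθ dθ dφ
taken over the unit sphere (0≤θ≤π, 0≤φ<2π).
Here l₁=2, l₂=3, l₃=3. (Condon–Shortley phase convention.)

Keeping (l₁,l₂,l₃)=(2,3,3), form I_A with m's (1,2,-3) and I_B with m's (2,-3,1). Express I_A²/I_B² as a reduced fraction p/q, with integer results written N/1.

Shared (l₁,l₂,l₃)=(2,3,3): N and (l;000)² cancel in I_A²/I_B².
A: Δ = 2!·2!·4!/9! = 1/3780; Racah Σ t=1..1: t=1:−1/48 = -1/48; ⇒ 3j(2 3 3; 1 2 -3)² = 5/84, sgn -1
B: Δ = 2!·2!·4!/9! = 1/3780; Racah Σ t=0..0: t=0:+1/96 = 1/96; ⇒ 3j(2 3 3; 2 -3 1)² = 1/42, sgn +1
I_A²/I_B² = (5/84)/(1/42) = 5/2

5/2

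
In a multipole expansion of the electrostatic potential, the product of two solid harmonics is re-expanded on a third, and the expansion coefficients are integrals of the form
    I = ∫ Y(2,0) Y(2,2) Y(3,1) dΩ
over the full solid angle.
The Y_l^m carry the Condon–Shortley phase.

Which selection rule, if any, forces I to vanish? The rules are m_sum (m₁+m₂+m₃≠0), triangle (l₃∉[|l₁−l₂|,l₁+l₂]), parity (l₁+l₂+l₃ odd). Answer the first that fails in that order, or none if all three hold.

m_sum

azimuthal sum: 0 + 2 + 1 = 3  ✗
0 ≤ 3 ≤ 4 (triangle on l)
L = 2 + 2 + 3 = 7 (odd)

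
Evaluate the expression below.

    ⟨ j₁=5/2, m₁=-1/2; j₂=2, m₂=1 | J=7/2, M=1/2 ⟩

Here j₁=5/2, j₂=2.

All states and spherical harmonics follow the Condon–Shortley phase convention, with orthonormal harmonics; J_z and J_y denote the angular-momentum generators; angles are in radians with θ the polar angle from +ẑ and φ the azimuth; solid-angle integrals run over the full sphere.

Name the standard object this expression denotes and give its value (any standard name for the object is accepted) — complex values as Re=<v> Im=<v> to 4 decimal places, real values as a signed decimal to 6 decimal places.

This is a Clebsch–Gordan (vector-coupling) coefficient.
triangle: 1!·4!·3!/9! = 144/362880
(j±m)!: 2!·3!·3!·1!·4!·3! = 10368
prefactor² = (2J+1)·Δ·N² = 1152/35
  k=0: +1/(0!·1!·3!·3!·1!·0!) = 1/36
  k=1: −1/(1!·0!·2!·2!·2!·1!) = -1/8
Σ = -7/72  ⇒  CG² = 1152/35·(-7/72)² = 14/45
CG = −√(14/45) = -0.557773

Clebsch–Gordan coefficient, −√(14/45) ≈ -0.557773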